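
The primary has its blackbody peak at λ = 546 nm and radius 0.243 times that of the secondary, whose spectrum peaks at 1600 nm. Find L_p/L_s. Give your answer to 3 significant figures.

4.35

Wien's law gives T ∝ 1/λ_max, so T_p/T_s = λ_s/λ_p = 1600/546 = 2.930.
Then L ∝ R²T⁴ gives L_p/L_s = (0.243)² × (2.930)⁴ = 0.05905 × 73.74 = 4.354.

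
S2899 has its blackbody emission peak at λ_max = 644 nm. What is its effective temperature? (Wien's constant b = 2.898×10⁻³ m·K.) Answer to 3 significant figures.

4.50×10^3 K

T = b/λ_max = 2.898×10⁻³ / (644×10⁻⁹) = 4500 K.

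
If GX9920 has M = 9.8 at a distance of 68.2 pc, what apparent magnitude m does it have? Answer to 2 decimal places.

13.97

m = M + 5 log₁₀(d/10 pc) = 9.8 + 5 log₁₀(68.2/10)
  = 9.8 + 5 × 0.834 = 9.8 + 4.17 = 13.97.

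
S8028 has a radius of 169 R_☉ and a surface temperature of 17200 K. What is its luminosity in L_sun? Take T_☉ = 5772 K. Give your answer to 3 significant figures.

2.25×10^6 L_sun

L/L_☉ = (R/R_☉)² (T/T_☉)⁴ = (169)² × (17200/5772)⁴
       = 2.856×10^4 × (2.980)⁴ = 2.856×10^4 × 78.85 = 2.252×10^6.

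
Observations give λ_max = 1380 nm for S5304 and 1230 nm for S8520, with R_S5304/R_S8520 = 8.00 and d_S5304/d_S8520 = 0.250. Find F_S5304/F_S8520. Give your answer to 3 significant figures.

646

Wien's law: T_S5304/T_S8520 = λ_S8520/λ_S5304 = 1230/1380 = 0.8913.
L_S5304/L_S8520 = (R_S5304/R_S8520)²(T_S5304/T_S8520)⁴ = (8.00)²(0.8913)⁴ = 40.39.
F_S5304/F_S8520 = (L_S5304/L_S8520)/(d_S5304/d_S8520)² = 40.39/(0.250)² = 646.3.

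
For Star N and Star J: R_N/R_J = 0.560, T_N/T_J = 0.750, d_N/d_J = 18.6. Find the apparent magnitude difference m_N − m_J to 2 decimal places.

8.86

L_N/L_J = (0.560)²(0.750)⁴ = 0.09923.
F_N/F_J = (L_N/L_J)/(d_N/d_J)² = 0.09923/346.0 = 2.868×10^-4.
m_N − m_J = −2.5 log₁₀(2.868×10^-4) = 8.86.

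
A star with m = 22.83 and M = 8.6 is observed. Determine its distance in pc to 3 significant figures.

7.01×10^3 pc

m − M = 5 log₁₀(d/10 pc)
22.83 − (8.6) = 14.23 = 5 log₁₀(d/10)
d = 10 × 10^(14.23/5) = 10 × 10^2.846 = 7015 pc.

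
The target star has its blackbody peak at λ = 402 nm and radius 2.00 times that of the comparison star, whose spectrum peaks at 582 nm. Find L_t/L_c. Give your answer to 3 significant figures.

17.6

Wien's law gives T ∝ 1/λ_max, so T_t/T_c = λ_c/λ_t = 582/402 = 1.448.
Then L ∝ R²T⁴ gives L_t/L_c = (2.00)² × (1.448)⁴ = 4.000 × 4.393 = 17.57.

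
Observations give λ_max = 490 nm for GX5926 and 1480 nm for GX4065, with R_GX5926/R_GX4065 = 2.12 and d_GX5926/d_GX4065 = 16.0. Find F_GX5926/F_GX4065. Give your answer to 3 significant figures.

Wien's law: T_GX5926/T_GX4065 = λ_GX4065/λ_GX5926 = 1480/490 = 3.020.
L_GX5926/L_GX4065 = (R_GX5926/R_GX4065)²(T_GX5926/T_GX4065)⁴ = (2.12)²(3.020)⁴ = 374.1.
F_GX5926/F_GX4065 = (L_GX5926/L_GX4065)/(d_GX5926/d_GX4065)² = 374.1/(16.0)² = 1.461.

1.46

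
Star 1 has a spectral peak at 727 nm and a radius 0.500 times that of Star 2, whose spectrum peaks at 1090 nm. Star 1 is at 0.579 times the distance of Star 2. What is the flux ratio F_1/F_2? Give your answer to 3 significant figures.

3.77

Wien's law: T_1/T_2 = λ_2/λ_1 = 1090/727 = 1.499.
L_1/L_2 = (R_1/R_2)²(T_1/T_2)⁴ = (0.500)²(1.499)⁴ = 1.263.
F_1/F_2 = (L_1/L_2)/(d_1/d_2)² = 1.263/(0.579)² = 3.768.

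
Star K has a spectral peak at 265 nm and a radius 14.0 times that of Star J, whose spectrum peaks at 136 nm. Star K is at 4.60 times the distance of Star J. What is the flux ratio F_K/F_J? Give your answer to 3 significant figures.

0.643

Wien's law: T_K/T_J = λ_J/λ_K = 136/265 = 0.5132.
L_K/L_J = (R_K/R_J)²(T_K/T_J)⁴ = (14.0)²(0.5132)⁴ = 13.60.
F_K/F_J = (L_K/L_J)/(d_K/d_J)² = 13.60/(4.60)² = 0.6426.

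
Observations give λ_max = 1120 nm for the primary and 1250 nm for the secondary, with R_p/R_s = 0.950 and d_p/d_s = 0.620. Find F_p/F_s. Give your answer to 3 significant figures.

Wien's law: T_p/T_s = λ_s/λ_p = 1250/1120 = 1.116.
L_p/L_s = (R_p/R_s)²(T_p/T_s)⁴ = (0.950)²(1.116)⁴ = 1.400.
F_p/F_s = (L_p/L_s)/(d_p/d_s)² = 1.400/(0.620)² = 3.643.

3.64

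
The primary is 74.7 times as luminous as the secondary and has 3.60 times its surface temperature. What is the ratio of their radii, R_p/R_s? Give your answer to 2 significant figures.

0.67

L ∝ R²T⁴ gives R ∝ √L / T², so
R_p/R_s = √(74.7) / (3.60)² = 8.643 / 12.96 = 0.6669.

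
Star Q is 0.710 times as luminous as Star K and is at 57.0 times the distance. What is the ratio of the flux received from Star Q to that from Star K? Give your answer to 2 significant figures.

F = L/(4πd²), so F_Q/F_K = (L_Q/L_K) / (d_Q/d_K)²
= 0.710 / (57.0)² = 0.710 / 3249 = 2.185×10^-4.

2.2×10^-4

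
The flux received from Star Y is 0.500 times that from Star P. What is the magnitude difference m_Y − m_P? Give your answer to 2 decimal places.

m_Y − m_P = −2.5 log₁₀(F_Y/F_P) = −2.5 log₁₀(0.500) = −2.5 × (-0.301) = 0.753.

0.75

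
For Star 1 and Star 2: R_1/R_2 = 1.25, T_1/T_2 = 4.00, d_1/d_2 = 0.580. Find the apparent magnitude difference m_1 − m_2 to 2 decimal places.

L_1/L_2 = (1.25)²(4.00)⁴ = 400.0.
F_1/F_2 = (L_1/L_2)/(d_1/d_2)² = 400.0/0.3364 = 1189.
m_1 − m_2 = −2.5 log₁₀(1189) = -7.69.

-7.69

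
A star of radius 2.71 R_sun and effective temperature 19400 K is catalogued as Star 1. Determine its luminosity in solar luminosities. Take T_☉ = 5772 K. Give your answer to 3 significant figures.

L/L_☉ = (R/R_☉)² (T/T_☉)⁴ = (2.71)² × (19400/5772)⁴
       = 7.344 × (3.361)⁴ = 7.344 × 127.6 = 937.2.

937 solar luminosities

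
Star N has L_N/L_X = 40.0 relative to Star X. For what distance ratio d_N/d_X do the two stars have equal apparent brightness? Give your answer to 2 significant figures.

6.3

Equal flux requires L_N/d_N² = L_X/d_X², so d_N/d_X = √(L_N/L_X)
= √(40.0) = 6.325.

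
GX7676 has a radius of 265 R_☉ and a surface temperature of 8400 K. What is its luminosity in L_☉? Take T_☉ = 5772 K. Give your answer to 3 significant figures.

3.15×10^5 L_☉

L/L_☉ = (R/R_☉)² (T/T_☉)⁴ = (265)² × (8400/5772)⁴
       = 7.022×10^4 × (1.455)⁴ = 7.022×10^4 × 4.486 = 3.150×10^5.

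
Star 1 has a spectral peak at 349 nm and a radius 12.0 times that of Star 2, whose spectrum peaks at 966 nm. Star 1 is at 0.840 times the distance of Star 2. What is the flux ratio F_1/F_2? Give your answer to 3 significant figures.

1.20×10^4

Wien's law: T_1/T_2 = λ_2/λ_1 = 966/349 = 2.768.
L_1/L_2 = (R_1/R_2)²(T_1/T_2)⁴ = (12.0)²(2.768)⁴ = 8452.
F_1/F_2 = (L_1/L_2)/(d_1/d_2)² = 8452/(0.840)² = 1.198×10^4.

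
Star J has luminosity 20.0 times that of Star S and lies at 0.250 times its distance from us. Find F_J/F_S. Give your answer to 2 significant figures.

F = L/(4πd²), so F_J/F_S = (L_J/L_S) / (d_J/d_S)²
= 20.0 / (0.250)² = 20.0 / 0.06250 = 320.0.

3.2×10^2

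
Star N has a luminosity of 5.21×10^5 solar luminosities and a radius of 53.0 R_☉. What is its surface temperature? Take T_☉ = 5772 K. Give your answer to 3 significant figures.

T/T_☉ = (L/L_☉)^(1/4) / (R/R_☉)^(1/2)
T = 5772 × (5.21×10^5)^(1/4) / √(53.0) = 5772 × 26.87 / 7.280 = 2.130×10^4 K.

2.13×10^4 K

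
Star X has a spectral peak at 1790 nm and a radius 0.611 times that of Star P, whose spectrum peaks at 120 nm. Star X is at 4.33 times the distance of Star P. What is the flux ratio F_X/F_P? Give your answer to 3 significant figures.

4.02×10^-7

Wien's law: T_X/T_P = λ_P/λ_X = 120/1790 = 0.06704.
L_X/L_P = (R_X/R_P)²(T_X/T_P)⁴ = (0.611)²(0.06704)⁴ = 7.540×10^-6.
F_X/F_P = (L_X/L_P)/(d_X/d_P)² = 7.540×10^-6/(4.33)² = 4.022×10^-7.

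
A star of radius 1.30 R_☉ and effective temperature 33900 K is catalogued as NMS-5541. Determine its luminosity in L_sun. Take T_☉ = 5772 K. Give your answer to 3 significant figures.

2.01×10^3 L_sun

L/L_☉ = (R/R_☉)² (T/T_☉)⁴ = (1.30)² × (33900/5772)⁴
       = 1.690 × (5.873)⁴ = 1.690 × 1190 = 2011.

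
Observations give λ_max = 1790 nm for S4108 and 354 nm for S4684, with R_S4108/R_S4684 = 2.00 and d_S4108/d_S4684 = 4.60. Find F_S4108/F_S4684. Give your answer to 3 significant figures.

Wien's law: T_S4108/T_S4684 = λ_S4684/λ_S4108 = 354/1790 = 0.1978.
L_S4108/L_S4684 = (R_S4108/R_S4684)²(T_S4108/T_S4684)⁴ = (2.00)²(0.1978)⁴ = 0.006119.
F_S4108/F_S4684 = (L_S4108/L_S4684)/(d_S4108/d_S4684)² = 0.006119/(4.60)² = 2.892×10^-4.

2.89×10^-4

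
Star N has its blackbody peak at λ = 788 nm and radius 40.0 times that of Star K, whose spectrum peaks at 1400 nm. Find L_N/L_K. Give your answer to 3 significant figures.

1.59×10^4

Wien's law gives T ∝ 1/λ_max, so T_N/T_K = λ_K/λ_N = 1400/788 = 1.777.
Then L ∝ R²T⁴ gives L_N/L_K = (40.0)² × (1.777)⁴ = 1600 × 9.963 = 1.594×10^4.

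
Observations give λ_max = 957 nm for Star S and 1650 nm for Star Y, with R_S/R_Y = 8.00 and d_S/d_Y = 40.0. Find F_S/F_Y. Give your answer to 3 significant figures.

Wien's law: T_S/T_Y = λ_Y/λ_S = 1650/957 = 1.724.
L_S/L_Y = (R_S/R_Y)²(T_S/T_Y)⁴ = (8.00)²(1.724)⁴ = 565.5.
F_S/F_Y = (L_S/L_Y)/(d_S/d_Y)² = 565.5/(40.0)² = 0.3535.

0.353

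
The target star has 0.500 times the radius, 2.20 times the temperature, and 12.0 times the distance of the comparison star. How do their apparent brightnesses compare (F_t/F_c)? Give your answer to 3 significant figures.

L_t/L_c = (R_t/R_c)²(T_t/T_c)⁴ = (0.500)² × (2.20)⁴ = 5.856.
F_t/F_c = (L_t/L_c)/(d_t/d_c)² = 5.856 / (12.0)² = 0.04067.

0.0407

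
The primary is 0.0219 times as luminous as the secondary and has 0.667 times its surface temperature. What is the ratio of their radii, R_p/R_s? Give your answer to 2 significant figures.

L ∝ R²T⁴ gives R ∝ √L / T², so
R_p/R_s = √(0.0219) / (0.667)² = 0.1480 / 0.4449 = 0.3326.

0.33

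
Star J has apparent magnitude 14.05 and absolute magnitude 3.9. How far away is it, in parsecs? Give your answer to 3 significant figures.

1.07×10^3 pc

m − M = 5 log₁₀(d/10 pc)
14.05 − (3.9) = 10.15 = 5 log₁₀(d/10)
d = 10 × 10^(10.15/5) = 10 × 10^2.030 = 1072 pc.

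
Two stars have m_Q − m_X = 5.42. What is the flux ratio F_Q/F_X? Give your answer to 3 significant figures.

0.00679

F_Q/F_X = 10^(−(m_Q − m_X)/2.5) = 10^(-5.42/2.5) = 10^-2.168 = 0.006792.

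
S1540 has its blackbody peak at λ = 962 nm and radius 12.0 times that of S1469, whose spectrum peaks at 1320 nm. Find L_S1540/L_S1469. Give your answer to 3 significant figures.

Wien's law gives T ∝ 1/λ_max, so T_S1540/T_S1469 = λ_S1469/λ_S1540 = 1320/962 = 1.372.
Then L ∝ R²T⁴ gives L_S1540/L_S1469 = (12.0)² × (1.372)⁴ = 144.0 × 3.545 = 510.5.

510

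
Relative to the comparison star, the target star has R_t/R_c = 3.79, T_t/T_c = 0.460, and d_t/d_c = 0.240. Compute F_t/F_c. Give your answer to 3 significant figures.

L_t/L_c = (R_t/R_c)²(T_t/T_c)⁴ = (3.79)² × (0.460)⁴ = 0.6431.
F_t/F_c = (L_t/L_c)/(d_t/d_c)² = 0.6431 / (0.240)² = 11.17.

11.2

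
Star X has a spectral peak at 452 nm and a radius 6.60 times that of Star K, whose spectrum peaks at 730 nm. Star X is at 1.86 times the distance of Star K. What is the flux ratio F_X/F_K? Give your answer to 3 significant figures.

Wien's law: T_X/T_K = λ_K/λ_X = 730/452 = 1.615.
L_X/L_K = (R_X/R_K)²(T_X/T_K)⁴ = (6.60)²(1.615)⁴ = 296.4.
F_X/F_K = (L_X/L_K)/(d_X/d_K)² = 296.4/(1.86)² = 85.66.

85.7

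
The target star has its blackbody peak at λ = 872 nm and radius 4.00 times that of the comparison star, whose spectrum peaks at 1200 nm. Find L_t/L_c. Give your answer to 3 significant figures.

57.4

Wien's law gives T ∝ 1/λ_max, so T_t/T_c = λ_c/λ_t = 1200/872 = 1.376.
Then L ∝ R²T⁴ gives L_t/L_c = (4.00)² × (1.376)⁴ = 16.00 × 3.586 = 57.38.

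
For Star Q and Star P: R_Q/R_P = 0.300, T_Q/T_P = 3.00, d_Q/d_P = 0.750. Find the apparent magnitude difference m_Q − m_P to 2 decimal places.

L_Q/L_P = (0.300)²(3.00)⁴ = 7.290.
F_Q/F_P = (L_Q/L_P)/(d_Q/d_P)² = 7.290/0.5625 = 12.96.
m_Q − m_P = −2.5 log₁₀(12.96) = -2.78.

-2.78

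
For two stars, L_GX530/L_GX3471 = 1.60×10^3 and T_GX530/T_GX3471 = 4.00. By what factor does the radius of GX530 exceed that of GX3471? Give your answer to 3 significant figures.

2.50

L ∝ R²T⁴ gives R ∝ √L / T², so
R_GX530/R_GX3471 = √(1.60×10^3) / (4.00)² = 40.00 / 16.00 = 2.500.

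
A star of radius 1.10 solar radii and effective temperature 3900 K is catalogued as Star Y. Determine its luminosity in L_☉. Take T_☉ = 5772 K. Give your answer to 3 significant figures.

0.252 L_☉

L/L_☉ = (R/R_☉)² (T/T_☉)⁴ = (1.10)² × (3900/5772)⁴
       = 1.210 × (0.6757)⁴ = 1.210 × 0.2084 = 0.2522.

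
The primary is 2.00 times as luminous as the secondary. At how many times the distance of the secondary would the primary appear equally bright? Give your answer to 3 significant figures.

1.41

Equal flux requires L_p/d_p² = L_s/d_s², so d_p/d_s = √(L_p/L_s)
= √(2.00) = 1.414.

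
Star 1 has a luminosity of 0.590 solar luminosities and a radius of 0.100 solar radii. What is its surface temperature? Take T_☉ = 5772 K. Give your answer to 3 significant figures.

T/T_☉ = (L/L_☉)^(1/4) / (R/R_☉)^(1/2)
T = 5772 × (0.590)^(1/4) / √(0.100) = 5772 × 0.8764 / 0.3162 = 1.600×10^4 K.

1.60×10^4 K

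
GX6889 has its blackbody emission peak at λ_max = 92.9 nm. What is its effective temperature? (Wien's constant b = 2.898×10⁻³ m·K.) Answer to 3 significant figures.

T = b/λ_max = 2.898×10⁻³ / (92.9×10⁻⁹) = 3.119×10^4 K.

3.12×10^4 K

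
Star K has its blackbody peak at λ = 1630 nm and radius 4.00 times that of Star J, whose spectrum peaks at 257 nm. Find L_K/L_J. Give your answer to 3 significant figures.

Wien's law gives T ∝ 1/λ_max, so T_K/T_J = λ_J/λ_K = 257/1630 = 0.1577.
Then L ∝ R²T⁴ gives L_K/L_J = (4.00)² × (0.1577)⁴ = 16.00 × 6.180×10^-4 = 0.009888.

0.00989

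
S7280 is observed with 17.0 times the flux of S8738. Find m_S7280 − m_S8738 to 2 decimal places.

-3.08

m_S7280 − m_S8738 = −2.5 log₁₀(F_S7280/F_S8738) = −2.5 log₁₀(17.0) = −2.5 × (1.230) = -3.076.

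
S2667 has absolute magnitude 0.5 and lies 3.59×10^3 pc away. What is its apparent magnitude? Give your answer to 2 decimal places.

13.28

m = M + 5 log₁₀(d/10 pc) = 0.5 + 5 log₁₀(3.59×10^3/10)
  = 0.5 + 5 × 2.555 = 0.5 + 12.78 = 13.28.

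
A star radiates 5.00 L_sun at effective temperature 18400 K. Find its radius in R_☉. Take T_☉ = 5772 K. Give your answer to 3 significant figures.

0.220 R_☉

R/R_☉ = √(L/L_☉) / (T/T_☉)² = √(5.00) / (3.188)²
       = 2.236 / 10.16 = 0.2200.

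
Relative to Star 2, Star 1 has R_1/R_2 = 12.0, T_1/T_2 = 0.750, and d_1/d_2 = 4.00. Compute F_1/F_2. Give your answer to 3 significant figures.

L_1/L_2 = (R_1/R_2)²(T_1/T_2)⁴ = (12.0)² × (0.750)⁴ = 45.56.
F_1/F_2 = (L_1/L_2)/(d_1/d_2)² = 45.56 / (4.00)² = 2.848.

2.85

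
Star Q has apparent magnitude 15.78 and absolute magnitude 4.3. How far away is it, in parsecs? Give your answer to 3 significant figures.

1.98×10^3 pc

m − M = 5 log₁₀(d/10 pc)
15.78 − (4.3) = 11.48 = 5 log₁₀(d/10)
d = 10 × 10^(11.48/5) = 10 × 10^2.296 = 1977 pc.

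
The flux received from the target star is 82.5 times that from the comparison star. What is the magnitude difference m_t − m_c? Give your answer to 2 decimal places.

m_t − m_c = −2.5 log₁₀(F_t/F_c) = −2.5 log₁₀(82.5) = −2.5 × (1.916) = -4.791.

-4.79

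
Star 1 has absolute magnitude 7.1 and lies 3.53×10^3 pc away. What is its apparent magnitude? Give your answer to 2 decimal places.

19.84

m = M + 5 log₁₀(d/10 pc) = 7.1 + 5 log₁₀(3.53×10^3/10)
  = 7.1 + 5 × 2.548 = 7.1 + 12.74 = 19.84.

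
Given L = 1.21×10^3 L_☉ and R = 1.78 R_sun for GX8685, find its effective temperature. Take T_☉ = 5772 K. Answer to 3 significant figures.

2.55×10^4 K

T/T_☉ = (L/L_☉)^(1/4) / (R/R_☉)^(1/2)
T = 5772 × (1.21×10^3)^(1/4) / √(1.78) = 5772 × 5.898 / 1.334 = 2.552×10^4 K.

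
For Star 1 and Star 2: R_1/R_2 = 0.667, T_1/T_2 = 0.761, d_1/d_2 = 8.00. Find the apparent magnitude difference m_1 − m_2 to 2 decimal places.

6.58

L_1/L_2 = (0.667)²(0.761)⁴ = 0.1492.
F_1/F_2 = (L_1/L_2)/(d_1/d_2)² = 0.1492/64.00 = 0.002331.
m_1 − m_2 = −2.5 log₁₀(0.002331) = 6.58.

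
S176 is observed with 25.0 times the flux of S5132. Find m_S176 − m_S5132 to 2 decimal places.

-3.49

m_S176 − m_S5132 = −2.5 log₁₀(F_S176/F_S5132) = −2.5 log₁₀(25.0) = −2.5 × (1.398) = -3.495.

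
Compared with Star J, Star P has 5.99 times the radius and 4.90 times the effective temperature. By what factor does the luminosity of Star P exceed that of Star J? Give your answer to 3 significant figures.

From the Stefan–Boltzmann law, L ∝ R²T⁴, so
L_P/L_J = (R_P/R_J)² (T_P/T_J)⁴ = (5.99)² × (4.90)⁴ = 35.88 × 576.5 = 2.068×10^4.

2.07×10^4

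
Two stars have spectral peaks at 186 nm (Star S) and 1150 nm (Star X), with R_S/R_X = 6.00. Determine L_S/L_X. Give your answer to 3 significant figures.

5.26×10^4

Wien's law gives T ∝ 1/λ_max, so T_S/T_X = λ_X/λ_S = 1150/186 = 6.183.
Then L ∝ R²T⁴ gives L_S/L_X = (6.00)² × (6.183)⁴ = 36.00 × 1461 = 5.261×10^4.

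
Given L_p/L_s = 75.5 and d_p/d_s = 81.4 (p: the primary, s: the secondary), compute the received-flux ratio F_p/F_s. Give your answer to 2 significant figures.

F = L/(4πd²), so F_p/F_s = (L_p/L_s) / (d_p/d_s)²
= 75.5 / (81.4)² = 75.5 / 6626 = 0.01139.

0.011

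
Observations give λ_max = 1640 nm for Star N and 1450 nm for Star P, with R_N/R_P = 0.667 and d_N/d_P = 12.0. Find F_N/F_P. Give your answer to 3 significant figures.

0.00189

Wien's law: T_N/T_P = λ_P/λ_N = 1450/1640 = 0.8841.
L_N/L_P = (R_N/R_P)²(T_N/T_P)⁴ = (0.667)²(0.8841)⁴ = 0.2719.
F_N/F_P = (L_N/L_P)/(d_N/d_P)² = 0.2719/(12.0)² = 0.001888.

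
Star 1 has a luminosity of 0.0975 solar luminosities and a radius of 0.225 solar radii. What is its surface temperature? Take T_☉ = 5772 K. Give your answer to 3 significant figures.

6.80×10^3 K

T/T_☉ = (L/L_☉)^(1/4) / (R/R_☉)^(1/2)
T = 5772 × (0.0975)^(1/4) / √(0.225) = 5772 × 0.5588 / 0.4743 = 6800 K.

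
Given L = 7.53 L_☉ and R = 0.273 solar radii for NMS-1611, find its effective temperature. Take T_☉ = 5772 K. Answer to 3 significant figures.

1.83×10^4 K

T/T_☉ = (L/L_☉)^(1/4) / (R/R_☉)^(1/2)
T = 5772 × (7.53)^(1/4) / √(0.273) = 5772 × 1.657 / 0.5225 = 1.830×10^4 K.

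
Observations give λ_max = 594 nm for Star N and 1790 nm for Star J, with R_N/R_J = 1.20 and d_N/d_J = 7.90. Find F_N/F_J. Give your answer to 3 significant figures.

1.90

Wien's law: T_N/T_J = λ_J/λ_N = 1790/594 = 3.013.
L_N/L_J = (R_N/R_J)²(T_N/T_J)⁴ = (1.20)²(3.013)⁴ = 118.7.
F_N/F_J = (L_N/L_J)/(d_N/d_J)² = 118.7/(7.90)² = 1.903.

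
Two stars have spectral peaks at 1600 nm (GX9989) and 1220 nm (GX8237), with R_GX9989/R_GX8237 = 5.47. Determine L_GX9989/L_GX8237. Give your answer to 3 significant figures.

Wien's law gives T ∝ 1/λ_max, so T_GX9989/T_GX8237 = λ_GX8237/λ_GX9989 = 1220/1600 = 0.7625.
Then L ∝ R²T⁴ gives L_GX9989/L_GX8237 = (5.47)² × (0.7625)⁴ = 29.92 × 0.3380 = 10.11.

10.1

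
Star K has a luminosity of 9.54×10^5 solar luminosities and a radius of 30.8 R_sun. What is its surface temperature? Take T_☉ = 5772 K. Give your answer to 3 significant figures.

3.25×10^4 K

T/T_☉ = (L/L_☉)^(1/4) / (R/R_☉)^(1/2)
T = 5772 × (9.54×10^5)^(1/4) / √(30.8) = 5772 × 31.25 / 5.550 = 3.250×10^4 K.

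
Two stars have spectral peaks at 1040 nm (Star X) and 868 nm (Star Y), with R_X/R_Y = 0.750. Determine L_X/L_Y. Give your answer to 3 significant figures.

Wien's law gives T ∝ 1/λ_max, so T_X/T_Y = λ_Y/λ_X = 868/1040 = 0.8346.
Then L ∝ R²T⁴ gives L_X/L_Y = (0.750)² × (0.8346)⁴ = 0.5625 × 0.4852 = 0.2729.

0.273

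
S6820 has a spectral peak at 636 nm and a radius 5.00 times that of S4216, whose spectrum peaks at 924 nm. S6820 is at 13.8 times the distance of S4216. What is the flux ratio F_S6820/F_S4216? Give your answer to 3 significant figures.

0.585

Wien's law: T_S6820/T_S4216 = λ_S4216/λ_S6820 = 924/636 = 1.453.
L_S6820/L_S4216 = (R_S6820/R_S4216)²(T_S6820/T_S4216)⁴ = (5.00)²(1.453)⁴ = 111.4.
F_S6820/F_S4216 = (L_S6820/L_S4216)/(d_S6820/d_S4216)² = 111.4/(13.8)² = 0.5848.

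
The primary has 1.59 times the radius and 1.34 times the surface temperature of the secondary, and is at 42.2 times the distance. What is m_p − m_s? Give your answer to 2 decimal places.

5.85

L_p/L_s = (1.59)²(1.34)⁴ = 8.151.
F_p/F_s = (L_p/L_s)/(d_p/d_s)² = 8.151/1781 = 0.004577.
m_p − m_s = −2.5 log₁₀(0.004577) = 5.85.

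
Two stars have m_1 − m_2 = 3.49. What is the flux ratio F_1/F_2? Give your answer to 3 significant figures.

0.0402

F_1/F_2 = 10^(−(m_1 − m_2)/2.5) = 10^(-3.49/2.5) = 10^-1.396 = 0.04018.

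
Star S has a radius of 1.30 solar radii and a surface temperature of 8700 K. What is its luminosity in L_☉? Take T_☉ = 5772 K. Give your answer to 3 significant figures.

L/L_☉ = (R/R_☉)² (T/T_☉)⁴ = (1.30)² × (8700/5772)⁴
       = 1.690 × (1.507)⁴ = 1.690 × 5.161 = 8.723.

8.72 L_☉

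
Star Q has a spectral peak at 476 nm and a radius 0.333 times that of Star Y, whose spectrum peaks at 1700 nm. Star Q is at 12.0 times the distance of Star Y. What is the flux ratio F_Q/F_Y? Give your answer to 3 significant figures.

0.125

Wien's law: T_Q/T_Y = λ_Y/λ_Q = 1700/476 = 3.571.
L_Q/L_Y = (R_Q/R_Y)²(T_Q/T_Y)⁴ = (0.333)²(3.571)⁴ = 18.04.
F_Q/F_Y = (L_Q/L_Y)/(d_Q/d_Y)² = 18.04/(12.0)² = 0.1253.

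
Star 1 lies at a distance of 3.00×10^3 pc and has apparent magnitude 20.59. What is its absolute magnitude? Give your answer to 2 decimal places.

8.20

M = m − 5 log₁₀(d/10 pc) = 20.59 − 5 log₁₀(3.00×10^3/10)
  = 20.59 − 5 × 2.477 = 20.59 − 12.39 = 8.20.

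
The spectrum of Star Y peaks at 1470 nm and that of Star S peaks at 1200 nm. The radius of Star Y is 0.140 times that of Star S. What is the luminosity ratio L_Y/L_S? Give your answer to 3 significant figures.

0.00870

Wien's law gives T ∝ 1/λ_max, so T_Y/T_S = λ_S/λ_Y = 1200/1470 = 0.8163.
Then L ∝ R²T⁴ gives L_Y/L_S = (0.140)² × (0.8163)⁴ = 0.01960 × 0.4441 = 0.008704.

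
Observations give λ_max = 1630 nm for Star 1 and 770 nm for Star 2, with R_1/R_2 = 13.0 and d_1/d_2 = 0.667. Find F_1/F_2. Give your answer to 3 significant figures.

18.9

Wien's law: T_1/T_2 = λ_2/λ_1 = 770/1630 = 0.4724.
L_1/L_2 = (R_1/R_2)²(T_1/T_2)⁴ = (13.0)²(0.4724)⁴ = 8.416.
F_1/F_2 = (L_1/L_2)/(d_1/d_2)² = 8.416/(0.667)² = 18.92.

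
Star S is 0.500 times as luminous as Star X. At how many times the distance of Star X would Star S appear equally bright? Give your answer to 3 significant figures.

Equal flux requires L_S/d_S² = L_X/d_X², so d_S/d_X = √(L_S/L_X)
= √(0.500) = 0.7071.

0.707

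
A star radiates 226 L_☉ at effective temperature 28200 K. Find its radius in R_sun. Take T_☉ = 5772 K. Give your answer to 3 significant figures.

0.630 R_sun

R/R_☉ = √(L/L_☉) / (T/T_☉)² = √(226) / (4.886)²
       = 15.03 / 23.87 = 0.6298.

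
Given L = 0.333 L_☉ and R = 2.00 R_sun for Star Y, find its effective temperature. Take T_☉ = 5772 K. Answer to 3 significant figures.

3.10×10^3 K

T/T_☉ = (L/L_☉)^(1/4) / (R/R_☉)^(1/2)
T = 5772 × (0.333)^(1/4) / √(2.00) = 5772 × 0.7596 / 1.414 = 3100 K.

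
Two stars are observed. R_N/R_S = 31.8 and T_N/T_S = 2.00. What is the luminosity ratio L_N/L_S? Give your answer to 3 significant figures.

From the Stefan–Boltzmann law, L ∝ R²T⁴, so
L_N/L_S = (R_N/R_S)² (T_N/T_S)⁴ = (31.8)² × (2.00)⁴ = 1011 × 16.00 = 1.618×10^4.

1.62×10^4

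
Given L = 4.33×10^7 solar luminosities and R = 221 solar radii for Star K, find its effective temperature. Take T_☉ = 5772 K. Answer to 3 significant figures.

T/T_☉ = (L/L_☉)^(1/4) / (R/R_☉)^(1/2)
T = 5772 × (4.33×10^7)^(1/4) / √(221) = 5772 × 81.12 / 14.87 = 3.150×10^4 K.

3.15×10^4 K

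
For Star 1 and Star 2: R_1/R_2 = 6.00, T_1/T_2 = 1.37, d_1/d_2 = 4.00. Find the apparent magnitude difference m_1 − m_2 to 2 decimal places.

-2.25

L_1/L_2 = (6.00)²(1.37)⁴ = 126.8.
F_1/F_2 = (L_1/L_2)/(d_1/d_2)² = 126.8/16.00 = 7.926.
m_1 − m_2 = −2.5 log₁₀(7.926) = -2.25.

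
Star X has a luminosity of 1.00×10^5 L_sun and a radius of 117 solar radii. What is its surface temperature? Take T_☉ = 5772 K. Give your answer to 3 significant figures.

9.49×10^3 K

T/T_☉ = (L/L_☉)^(1/4) / (R/R_☉)^(1/2)
T = 5772 × (1.00×10^5)^(1/4) / √(117) = 5772 × 17.78 / 10.82 = 9489 K.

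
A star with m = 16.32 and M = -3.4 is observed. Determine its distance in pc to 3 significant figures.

m − M = 5 log₁₀(d/10 pc)
16.32 − (-3.4) = 19.72 = 5 log₁₀(d/10)
d = 10 × 10^(19.72/5) = 10 × 10^3.944 = 8.790×10^4 pc.

8.79×10^4 pc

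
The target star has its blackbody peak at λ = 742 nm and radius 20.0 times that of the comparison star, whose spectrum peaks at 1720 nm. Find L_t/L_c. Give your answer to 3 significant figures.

1.15×10^4

Wien's law gives T ∝ 1/λ_max, so T_t/T_c = λ_c/λ_t = 1720/742 = 2.318.
Then L ∝ R²T⁴ gives L_t/L_c = (20.0)² × (2.318)⁴ = 400.0 × 28.87 = 1.155×10^4.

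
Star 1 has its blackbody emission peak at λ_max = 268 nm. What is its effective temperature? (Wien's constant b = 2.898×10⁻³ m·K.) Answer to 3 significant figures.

1.08×10^4 K

T = b/λ_max = 2.898×10⁻³ / (268×10⁻⁹) = 1.081×10^4 K.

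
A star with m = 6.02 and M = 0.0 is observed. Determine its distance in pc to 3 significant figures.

m − M = 5 log₁₀(d/10 pc)
6.02 − (0.0) = 6.02 = 5 log₁₀(d/10)
d = 10 × 10^(6.02/5) = 10 × 10^1.204 = 160.0 pc.

160 pc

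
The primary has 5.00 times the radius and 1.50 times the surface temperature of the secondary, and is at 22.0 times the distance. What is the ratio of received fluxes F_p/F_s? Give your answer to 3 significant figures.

L_p/L_s = (R_p/R_s)²(T_p/T_s)⁴ = (5.00)² × (1.50)⁴ = 126.6.
F_p/F_s = (L_p/L_s)/(d_p/d_s)² = 126.6 / (22.0)² = 0.2615.

0.261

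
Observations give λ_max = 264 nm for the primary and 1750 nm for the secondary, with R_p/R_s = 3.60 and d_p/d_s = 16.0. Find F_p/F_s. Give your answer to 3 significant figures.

Wien's law: T_p/T_s = λ_s/λ_p = 1750/264 = 6.629.
L_p/L_s = (R_p/R_s)²(T_p/T_s)⁴ = (3.60)²(6.629)⁴ = 2.502×10^4.
F_p/F_s = (L_p/L_s)/(d_p/d_s)² = 2.502×10^4/(16.0)² = 97.75.

97.7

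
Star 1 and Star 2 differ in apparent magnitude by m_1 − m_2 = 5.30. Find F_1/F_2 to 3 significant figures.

F_1/F_2 = 10^(−(m_1 − m_2)/2.5) = 10^(-5.30/2.5) = 10^-2.120 = 0.007586.

0.00759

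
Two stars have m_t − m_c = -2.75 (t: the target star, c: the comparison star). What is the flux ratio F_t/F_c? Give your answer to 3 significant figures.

12.6

F_t/F_c = 10^(−(m_t − m_c)/2.5) = 10^(2.75/2.5) = 10^1.100 = 12.59.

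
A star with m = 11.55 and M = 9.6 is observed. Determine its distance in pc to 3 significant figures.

m − M = 5 log₁₀(d/10 pc)
11.55 − (9.6) = 1.95 = 5 log₁₀(d/10)
d = 10 × 10^(1.95/5) = 10 × 10^0.390 = 24.55 pc.

24.5 pc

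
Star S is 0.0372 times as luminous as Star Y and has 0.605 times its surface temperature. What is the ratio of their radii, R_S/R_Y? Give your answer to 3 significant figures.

0.527

L ∝ R²T⁴ gives R ∝ √L / T², so
R_S/R_Y = √(0.0372) / (0.605)² = 0.1929 / 0.3660 = 0.5269.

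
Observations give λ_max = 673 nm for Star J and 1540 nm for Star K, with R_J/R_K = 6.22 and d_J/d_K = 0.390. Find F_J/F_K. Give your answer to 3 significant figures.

Wien's law: T_J/T_K = λ_K/λ_J = 1540/673 = 2.288.
L_J/L_K = (R_J/R_K)²(T_J/T_K)⁴ = (6.22)²(2.288)⁴ = 1061.
F_J/F_K = (L_J/L_K)/(d_J/d_K)² = 1061/(0.390)² = 6974.

6.97×10^3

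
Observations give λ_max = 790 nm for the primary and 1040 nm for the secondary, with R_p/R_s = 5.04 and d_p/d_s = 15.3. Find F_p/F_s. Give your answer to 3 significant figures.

Wien's law: T_p/T_s = λ_s/λ_p = 1040/790 = 1.316.
L_p/L_s = (R_p/R_s)²(T_p/T_s)⁴ = (5.04)²(1.316)⁴ = 76.29.
F_p/F_s = (L_p/L_s)/(d_p/d_s)² = 76.29/(15.3)² = 0.3259.

0.326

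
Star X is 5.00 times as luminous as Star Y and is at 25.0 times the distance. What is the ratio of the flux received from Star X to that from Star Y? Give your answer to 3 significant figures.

0.00800

F = L/(4πd²), so F_X/F_Y = (L_X/L_Y) / (d_X/d_Y)²
= 5.00 / (25.0)² = 5.00 / 625.0 = 0.008000.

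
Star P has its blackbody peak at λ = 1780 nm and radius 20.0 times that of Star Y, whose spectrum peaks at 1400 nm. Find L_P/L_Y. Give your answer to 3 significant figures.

153

Wien's law gives T ∝ 1/λ_max, so T_P/T_Y = λ_Y/λ_P = 1400/1780 = 0.7865.
Then L ∝ R²T⁴ gives L_P/L_Y = (20.0)² × (0.7865)⁴ = 400.0 × 0.3827 = 153.1.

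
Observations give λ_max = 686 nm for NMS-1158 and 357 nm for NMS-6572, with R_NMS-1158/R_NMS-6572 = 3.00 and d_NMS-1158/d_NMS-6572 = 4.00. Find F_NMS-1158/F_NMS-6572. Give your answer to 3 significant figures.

Wien's law: T_NMS-1158/T_NMS-6572 = λ_NMS-6572/λ_NMS-1158 = 357/686 = 0.5204.
L_NMS-1158/L_NMS-6572 = (R_NMS-1158/R_NMS-6572)²(T_NMS-1158/T_NMS-6572)⁴ = (3.00)²(0.5204)⁴ = 0.6601.
F_NMS-1158/F_NMS-6572 = (L_NMS-1158/L_NMS-6572)/(d_NMS-1158/d_NMS-6572)² = 0.6601/(4.00)² = 0.04126.

0.0413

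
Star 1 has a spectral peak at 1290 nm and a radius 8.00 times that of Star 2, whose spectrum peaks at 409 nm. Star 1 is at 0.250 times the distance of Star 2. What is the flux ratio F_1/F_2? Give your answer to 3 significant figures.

10.3

Wien's law: T_1/T_2 = λ_2/λ_1 = 409/1290 = 0.3171.
L_1/L_2 = (R_1/R_2)²(T_1/T_2)⁴ = (8.00)²(0.3171)⁴ = 0.6467.
F_1/F_2 = (L_1/L_2)/(d_1/d_2)² = 0.6467/(0.250)² = 10.35.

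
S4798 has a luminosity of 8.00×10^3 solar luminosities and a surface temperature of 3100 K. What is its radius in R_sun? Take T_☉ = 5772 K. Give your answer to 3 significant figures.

310 R_sun

R/R_☉ = √(L/L_☉) / (T/T_☉)² = √(8.00×10^3) / (0.5371)²
       = 89.44 / 0.2885 = 310.1.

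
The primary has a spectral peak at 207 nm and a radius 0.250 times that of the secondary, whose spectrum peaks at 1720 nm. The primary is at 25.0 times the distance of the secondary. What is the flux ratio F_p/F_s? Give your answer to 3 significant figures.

0.477

Wien's law: T_p/T_s = λ_s/λ_p = 1720/207 = 8.309.
L_p/L_s = (R_p/R_s)²(T_p/T_s)⁴ = (0.250)²(8.309)⁴ = 297.9.
F_p/F_s = (L_p/L_s)/(d_p/d_s)² = 297.9/(25.0)² = 0.4767.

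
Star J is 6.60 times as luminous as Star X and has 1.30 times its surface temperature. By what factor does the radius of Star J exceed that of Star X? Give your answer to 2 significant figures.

L ∝ R²T⁴ gives R ∝ √L / T², so
R_J/R_X = √(6.60) / (1.30)² = 2.569 / 1.690 = 1.520.

1.5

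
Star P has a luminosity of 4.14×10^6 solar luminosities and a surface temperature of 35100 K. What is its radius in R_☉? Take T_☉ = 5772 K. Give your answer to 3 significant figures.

55.0 R_☉

R/R_☉ = √(L/L_☉) / (T/T_☉)² = √(4.14×10^6) / (6.081)²
       = 2035 / 36.98 = 55.02.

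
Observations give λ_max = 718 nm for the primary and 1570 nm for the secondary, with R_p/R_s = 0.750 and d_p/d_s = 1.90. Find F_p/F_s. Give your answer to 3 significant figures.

3.56

Wien's law: T_p/T_s = λ_s/λ_p = 1570/718 = 2.187.
L_p/L_s = (R_p/R_s)²(T_p/T_s)⁴ = (0.750)²(2.187)⁴ = 12.86.
F_p/F_s = (L_p/L_s)/(d_p/d_s)² = 12.86/(1.90)² = 3.562.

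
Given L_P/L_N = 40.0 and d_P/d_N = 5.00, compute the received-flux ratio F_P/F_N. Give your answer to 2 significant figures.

1.6

F = L/(4πd²), so F_P/F_N = (L_P/L_N) / (d_P/d_N)²
= 40.0 / (5.00)² = 40.0 / 25.00 = 1.600.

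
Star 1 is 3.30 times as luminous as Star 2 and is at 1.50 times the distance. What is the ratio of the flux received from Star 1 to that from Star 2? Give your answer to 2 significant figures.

F = L/(4πd²), so F_1/F_2 = (L_1/L_2) / (d_1/d_2)²
= 3.30 / (1.50)² = 3.30 / 2.250 = 1.467.

1.5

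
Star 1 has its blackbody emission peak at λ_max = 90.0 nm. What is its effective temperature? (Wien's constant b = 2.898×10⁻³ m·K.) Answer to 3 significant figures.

3.22×10^4 K

T = b/λ_max = 2.898×10⁻³ / (90.0×10⁻⁹) = 3.220×10^4 K.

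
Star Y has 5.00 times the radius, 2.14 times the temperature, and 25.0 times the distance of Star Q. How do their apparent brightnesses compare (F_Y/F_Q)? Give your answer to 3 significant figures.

0.839

L_Y/L_Q = (R_Y/R_Q)²(T_Y/T_Q)⁴ = (5.00)² × (2.14)⁴ = 524.3.
F_Y/F_Q = (L_Y/L_Q)/(d_Y/d_Q)² = 524.3 / (25.0)² = 0.8389.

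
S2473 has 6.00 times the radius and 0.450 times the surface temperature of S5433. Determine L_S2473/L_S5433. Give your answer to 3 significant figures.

From the Stefan–Boltzmann law, L ∝ R²T⁴, so
L_S2473/L_S5433 = (R_S2473/R_S5433)² (T_S2473/T_S5433)⁴ = (6.00)² × (0.450)⁴ = 36.00 × 0.04101 = 1.476.

1.48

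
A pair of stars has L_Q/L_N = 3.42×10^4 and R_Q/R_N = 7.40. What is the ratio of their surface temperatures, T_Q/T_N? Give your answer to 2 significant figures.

L ∝ R²T⁴ gives T ∝ (L/R²)^(1/4), so
T_Q/T_N = (3.42×10^4 / 7.40²)^(1/4) = (624.5)^(1/4) = 4.999.

5.0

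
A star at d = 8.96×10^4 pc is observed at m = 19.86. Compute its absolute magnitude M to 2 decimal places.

0.10

M = m − 5 log₁₀(d/10 pc) = 19.86 − 5 log₁₀(8.96×10^4/10)
  = 19.86 − 5 × 3.952 = 19.86 − 19.76 = 0.10.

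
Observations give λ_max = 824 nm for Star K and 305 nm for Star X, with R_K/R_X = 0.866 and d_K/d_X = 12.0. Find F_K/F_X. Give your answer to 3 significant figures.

Wien's law: T_K/T_X = λ_X/λ_K = 305/824 = 0.3701.
L_K/L_X = (R_K/R_X)²(T_K/T_X)⁴ = (0.866)²(0.3701)⁴ = 0.01408.
F_K/F_X = (L_K/L_X)/(d_K/d_X)² = 0.01408/(12.0)² = 9.776×10^-5.

9.78×10^-5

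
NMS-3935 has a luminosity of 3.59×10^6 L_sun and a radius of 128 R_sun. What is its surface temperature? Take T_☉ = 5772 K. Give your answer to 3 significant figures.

T/T_☉ = (L/L_☉)^(1/4) / (R/R_☉)^(1/2)
T = 5772 × (3.59×10^6)^(1/4) / √(128) = 5772 × 43.53 / 11.31 = 2.221×10^4 K.

2.22×10^4 K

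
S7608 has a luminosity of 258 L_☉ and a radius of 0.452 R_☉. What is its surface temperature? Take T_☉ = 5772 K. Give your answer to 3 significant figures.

3.44×10^4 K

T/T_☉ = (L/L_☉)^(1/4) / (R/R_☉)^(1/2)
T = 5772 × (258)^(1/4) / √(0.452) = 5772 × 4.008 / 0.6723 = 3.441×10^4 K.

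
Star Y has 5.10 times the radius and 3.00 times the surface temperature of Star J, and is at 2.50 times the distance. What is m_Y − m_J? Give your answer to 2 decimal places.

L_Y/L_J = (5.10)²(3.00)⁴ = 2107.
F_Y/F_J = (L_Y/L_J)/(d_Y/d_J)² = 2107/6.250 = 337.1.
m_Y − m_J = −2.5 log₁₀(337.1) = -6.32.

-6.32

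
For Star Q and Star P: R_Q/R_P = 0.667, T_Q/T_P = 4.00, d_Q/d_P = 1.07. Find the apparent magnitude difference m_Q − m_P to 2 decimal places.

-4.99

L_Q/L_P = (0.667)²(4.00)⁴ = 113.9.
F_Q/F_P = (L_Q/L_P)/(d_Q/d_P)² = 113.9/1.145 = 99.48.
m_Q − m_P = −2.5 log₁₀(99.48) = -4.99.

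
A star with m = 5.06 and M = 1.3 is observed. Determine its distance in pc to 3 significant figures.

56.5 pc

m − M = 5 log₁₀(d/10 pc)
5.06 − (1.3) = 3.76 = 5 log₁₀(d/10)
d = 10 × 10^(3.76/5) = 10 × 10^0.752 = 56.49 pc.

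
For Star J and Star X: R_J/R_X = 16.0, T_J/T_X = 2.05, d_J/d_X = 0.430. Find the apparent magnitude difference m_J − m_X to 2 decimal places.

L_J/L_X = (16.0)²(2.05)⁴ = 4521.
F_J/F_X = (L_J/L_X)/(d_J/d_X)² = 4521/0.1849 = 2.445×10^4.
m_J − m_X = −2.5 log₁₀(2.445×10^4) = -10.97.

-10.97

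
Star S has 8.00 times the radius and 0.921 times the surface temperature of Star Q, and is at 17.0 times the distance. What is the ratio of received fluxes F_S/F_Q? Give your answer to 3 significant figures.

0.159

L_S/L_Q = (R_S/R_Q)²(T_S/T_Q)⁴ = (8.00)² × (0.921)⁴ = 46.05.
F_S/F_Q = (L_S/L_Q)/(d_S/d_Q)² = 46.05 / (17.0)² = 0.1593.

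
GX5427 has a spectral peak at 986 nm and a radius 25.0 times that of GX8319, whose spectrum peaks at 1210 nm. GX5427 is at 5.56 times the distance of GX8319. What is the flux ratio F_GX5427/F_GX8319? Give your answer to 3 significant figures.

45.9

Wien's law: T_GX5427/T_GX8319 = λ_GX8319/λ_GX5427 = 1210/986 = 1.227.
L_GX5427/L_GX8319 = (R_GX5427/R_GX8319)²(T_GX5427/T_GX8319)⁴ = (25.0)²(1.227)⁴ = 1417.
F_GX5427/F_GX8319 = (L_GX5427/L_GX8319)/(d_GX5427/d_GX8319)² = 1417/(5.56)² = 45.85.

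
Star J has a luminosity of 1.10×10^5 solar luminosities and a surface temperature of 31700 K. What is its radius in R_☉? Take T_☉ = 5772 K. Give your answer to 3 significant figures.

R/R_☉ = √(L/L_☉) / (T/T_☉)² = √(1.10×10^5) / (5.492)²
       = 331.7 / 30.16 = 11.00.

11.0 R_☉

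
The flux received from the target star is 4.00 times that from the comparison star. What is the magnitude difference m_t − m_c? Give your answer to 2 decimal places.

m_t − m_c = −2.5 log₁₀(F_t/F_c) = −2.5 log₁₀(4.00) = −2.5 × (0.602) = -1.505.

-1.51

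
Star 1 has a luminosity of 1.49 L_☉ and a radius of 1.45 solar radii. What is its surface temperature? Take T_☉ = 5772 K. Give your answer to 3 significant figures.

T/T_☉ = (L/L_☉)^(1/4) / (R/R_☉)^(1/2)
T = 5772 × (1.49)^(1/4) / √(1.45) = 5772 × 1.105 / 1.204 = 5296 K.

5.30×10^3 K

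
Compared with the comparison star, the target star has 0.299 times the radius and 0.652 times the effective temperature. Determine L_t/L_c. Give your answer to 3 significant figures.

From the Stefan–Boltzmann law, L ∝ R²T⁴, so
L_t/L_c = (R_t/R_c)² (T_t/T_c)⁴ = (0.299)² × (0.652)⁴ = 0.08940 × 0.1807 = 0.01616.

0.0162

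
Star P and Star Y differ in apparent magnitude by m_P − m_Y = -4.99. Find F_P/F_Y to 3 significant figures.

F_P/F_Y = 10^(−(m_P − m_Y)/2.5) = 10^(4.99/2.5) = 10^1.996 = 99.08.

99.1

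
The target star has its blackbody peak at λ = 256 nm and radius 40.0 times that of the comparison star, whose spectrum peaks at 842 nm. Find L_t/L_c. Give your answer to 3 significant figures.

1.87×10^5

Wien's law gives T ∝ 1/λ_max, so T_t/T_c = λ_c/λ_t = 842/256 = 3.289.
Then L ∝ R²T⁴ gives L_t/L_c = (40.0)² × (3.289)⁴ = 1600 × 117.0 = 1.872×10^5.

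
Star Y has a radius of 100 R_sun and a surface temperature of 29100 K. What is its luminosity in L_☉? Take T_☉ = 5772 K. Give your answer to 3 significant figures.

L/L_☉ = (R/R_☉)² (T/T_☉)⁴ = (100)² × (29100/5772)⁴
       = 1.000×10^4 × (5.042)⁴ = 1.000×10^4 × 646.1 = 6.461×10^6.

6.46×10^6 L_☉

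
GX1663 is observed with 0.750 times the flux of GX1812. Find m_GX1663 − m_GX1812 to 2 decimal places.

0.31

m_GX1663 − m_GX1812 = −2.5 log₁₀(F_GX1663/F_GX1812) = −2.5 log₁₀(0.750) = −2.5 × (-0.125) = 0.312.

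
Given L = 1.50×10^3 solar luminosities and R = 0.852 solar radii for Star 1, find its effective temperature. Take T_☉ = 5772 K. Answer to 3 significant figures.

3.89×10^4 K

T/T_☉ = (L/L_☉)^(1/4) / (R/R_☉)^(1/2)
T = 5772 × (1.50×10^3)^(1/4) / √(0.852) = 5772 × 6.223 / 0.9230 = 3.892×10^4 K.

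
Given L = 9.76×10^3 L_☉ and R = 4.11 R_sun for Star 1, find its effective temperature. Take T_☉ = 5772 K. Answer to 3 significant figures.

T/T_☉ = (L/L_☉)^(1/4) / (R/R_☉)^(1/2)
T = 5772 × (9.76×10^3)^(1/4) / √(4.11) = 5772 × 9.939 / 2.027 = 2.830×10^4 K.

2.83×10^4 K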